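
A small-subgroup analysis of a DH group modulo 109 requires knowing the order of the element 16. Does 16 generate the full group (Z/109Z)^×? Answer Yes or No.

No

φ(109) = 109 − 1 = 108 = 2^2 · 3^3.
16 is a primitive root mod 109 iff 16^(φ(109)/q) ≢ 1 for every prime q | φ(109), i.e. q ∈ {2, 3}.
16^54 ≡ 1 (mod 109)  [q = 2: ≡ 1 ✗]
16^36 ≡ 1 (mod 109)  [q = 3: ≡ 1 ✗]
Since 16^54 ≡ 1, the order of 16 divides 54 < 108, so 16 is not a primitive root.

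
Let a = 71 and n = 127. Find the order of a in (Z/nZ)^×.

By Lagrange's theorem, ord_127(71) divides φ(127) = 127 − 1 = 126 = 2 · 3^2 · 7.
Divisors of 126: 1, 2, 3, 6, 7, 9, 14, 18, 21, 42, 63, 126.
Test each divisor d:
71^1 ≡ 71 (mod 127)
71^2 ≡ 88 (mod 127)
71^3 ≡ 25 (mod 127)
71^6 ≡ 117 (mod 127)
71^7 ≡ 52 (mod 127)
71^9 ≡ 4 (mod 127)
71^14 ≡ 37 (mod 127)
71^18 ≡ 16 (mod 127)
71^21 ≡ 19 (mod 127)
71^42 ≡ 107 (mod 127)
71^63 ≡ 1 (mod 127) ✓
The smallest such exponent is 63, so the order of 71 is 63.

63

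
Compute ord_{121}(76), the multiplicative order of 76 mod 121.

22

The order of 76 must divide φ(121) = φ(11^2) = 11·(11−1) = 110 = 2 · 5 · 11.
Divisors of 110: 1, 2, 5, 10, 11, 22, 55, 110.
Test each divisor d:
76^1 ≡ 76 (mod 121)
76^2 ≡ 89 (mod 121)
76^5 ≡ 21 (mod 121)
76^10 ≡ 78 (mod 121)
76^11 ≡ 120 (mod 121)
76^22 ≡ 1 (mod 121) ✓
So ord_121(76) = 22.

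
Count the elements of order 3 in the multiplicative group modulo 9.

φ(9) = φ(3^2) = 3·(3−1) = 6 = 2 · 3.
(Z/9Z)^× is cyclic (|G| = 6); a cyclic group of order m has exactly φ(d) elements of each order d | m, and none otherwise.
3 | 6, and φ(3) = 3 − 1 = 2.

2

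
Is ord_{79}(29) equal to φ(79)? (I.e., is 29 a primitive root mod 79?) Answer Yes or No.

φ(79) = 79 − 1 = 78 = 2 · 3 · 13.
An element g generates (Z/79Z)^× iff g^(78/q) ≢ 1 (mod 79) for each prime q ∈ {2, 3, 13}.
29^39 ≡ 78 (mod 79)  [q = 2: ≢ 1 ✓]
29^26 ≡ 55 (mod 79)  [q = 3: ≢ 1 ✓]
29^6 ≡ 10 (mod 79)  [q = 13: ≢ 1 ✓]
All checks pass, so 29 has order 78 and is a primitive root modulo 79.

Yes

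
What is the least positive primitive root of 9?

2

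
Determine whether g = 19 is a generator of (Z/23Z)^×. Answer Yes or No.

φ(23) = 23 − 1 = 22 = 2 · 11.
19 is a primitive root mod 23 iff 19^(φ(23)/q) ≢ 1 for every prime q | φ(23), i.e. q ∈ {2, 11}.
19^11 ≡ 22 (mod 23)  [q = 2: ≢ 1 ✓]
19^2 ≡ 16 (mod 23)  [q = 11: ≢ 1 ✓]
All checks pass, so 19 has order 22 and is a primitive root modulo 23.

Yes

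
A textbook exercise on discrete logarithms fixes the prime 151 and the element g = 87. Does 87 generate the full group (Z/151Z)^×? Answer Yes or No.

No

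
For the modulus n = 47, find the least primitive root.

5

φ(47) = 47 − 1 = 46 = 2 · 23.
Test candidates g = 2, 3, … against the prime factors q ∈ {2, 23} of φ(47): g is a generator iff g^(46/q) ≢ 1 for every such q.
g = 2: 2^23 ≡ 1 — hits 1, so not a primitive root.
g = 3: 3^23 ≡ 1 — hits 1, so not a primitive root.
g = 4: 4^23 ≡ 1 — hits 1, so not a primitive root.
g = 5: 5^23 ≡ 46; 5^2 ≡ 25 — none is 1, so 5 is a primitive root.
So 5 is the smallest generator of (Z/47Z)^×.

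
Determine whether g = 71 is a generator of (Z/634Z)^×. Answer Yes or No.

Yes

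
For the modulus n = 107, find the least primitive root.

φ(107) = 107 − 1 = 106 = 2 · 53.
Test candidates g = 2, 3, … against the prime factors q ∈ {2, 53} of φ(107): g is a generator iff g^(106/q) ≢ 1 for every such q.
g = 2: 2^53 ≡ 106; 2^2 ≡ 4 — none is 1, so 2 is a primitive root.
Hence the least primitive root of 107 is 2.

2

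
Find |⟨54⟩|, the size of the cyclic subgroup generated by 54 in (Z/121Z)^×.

The order of 54 must divide φ(121) = φ(11^2) = 11·(11−1) = 110 = 2 · 5 · 11.
Divisors of 110: 1, 2, 5, 10, 11, 22, 55, 110.
Compute 54^d (mod 121) for the divisors d until we hit 1:
54^1 ≡ 54 (mod 121)
54^2 ≡ 12 (mod 121)
54^5 ≡ 32 (mod 121)
54^10 ≡ 56 (mod 121)
54^11 ≡ 120 (mod 121)
54^22 ≡ 1 (mod 121) ✓
So ord_121(54) = 22.

22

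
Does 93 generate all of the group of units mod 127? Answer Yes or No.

Yes

φ(127) = 127 − 1 = 126 = 2 · 3^2 · 7.
Test 93^(126/q) mod 127 for each prime factor q of 126:
93^63 ≡ 126 (mod 127)  [q = 2: ≢ 1 ✓]
93^42 ≡ 19 (mod 127)  [q = 3: ≢ 1 ✓]
93^18 ≡ 8 (mod 127)  [q = 7: ≢ 1 ✓]
All checks pass, so 93 has order 126 and is a primitive root modulo 127.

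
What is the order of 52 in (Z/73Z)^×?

By Lagrange's theorem, ord_73(52) divides φ(73) = 73 − 1 = 72 = 2^3 · 3^2.
Divisors of 72: 1, 2, 3, 4, 6, 8, 9, 12, 18, 24, 36, 72.
Compute 52^d (mod 73) for the divisors d until we hit 1:
52^1 ≡ 52 (mod 73)
52^2 ≡ 3 (mod 73)
52^3 ≡ 10 (mod 73)
52^4 ≡ 9 (mod 73)
52^6 ≡ 27 (mod 73)
52^8 ≡ 8 (mod 73)
52^9 ≡ 51 (mod 73)
52^12 ≡ 72 (mod 73)
52^18 ≡ 46 (mod 73)
52^24 ≡ 1 (mod 73) ✓
The smallest such exponent is 24, so the order of 52 is 24.

24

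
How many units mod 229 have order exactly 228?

φ(229) = 229 − 1 = 228 = 2^2 · 3 · 19.
Since (Z/229Z)^× is cyclic of order 228, the number of elements of order d is φ(d) when d | 228 and 0 otherwise.
228 = 2^2 · 3 · 19 divides 228, and φ(228) = 72.

72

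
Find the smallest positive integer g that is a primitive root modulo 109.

6

φ(109) = 109 − 1 = 108 = 2^2 · 3^3.
g is a primitive root iff g^(108/q) ≢ 1 (mod 109) for each prime q ∈ {2, 3}.
g = 2: 2^54 ≡ 108; 2^36 ≡ 1 — hits 1, so not a primitive root.
g = 3: 3^54 ≡ 1 — hits 1, so not a primitive root.
g = 4: 4^54 ≡ 1 — hits 1, so not a primitive root.
g = 5: 5^54 ≡ 1 — hits 1, so not a primitive root.
g = 6: 6^54 ≡ 108; 6^36 ≡ 63 — none is 1, so 6 is a primitive root.
So 6 is the smallest generator of (Z/109Z)^×.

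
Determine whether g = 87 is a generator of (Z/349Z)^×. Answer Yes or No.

No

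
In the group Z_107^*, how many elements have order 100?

0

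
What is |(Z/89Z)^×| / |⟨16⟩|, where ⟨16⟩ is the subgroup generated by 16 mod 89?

8

ord(16) | φ(89) = 89 − 1 = 88 = 2^3 · 11.
Divisors of 88: 1, 2, 4, 8, 11, 22, 44, 88.
Evaluate successive powers at the divisors of 88:
16^1 ≡ 16
16^2 ≡ 78
16^4 ≡ 32
16^8 ≡ 45
16^11 ≡ 1
Thus |⟨16⟩| = ord(16) = 11.
[(Z/89Z)^× : ⟨16⟩] = 88/11 = 8.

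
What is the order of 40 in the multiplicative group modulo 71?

35

ord(40) | φ(71) = 71 − 1 = 70 = 2 · 5 · 7.
Divisors of 70: 1, 2, 5, 7, 10, 14, 35, 70.
Compute 40^d (mod 71) for the divisors d until we hit 1:
40^1 ≡ 40
40^2 ≡ 38
40^5 ≡ 37
40^7 ≡ 57
40^10 ≡ 20
40^14 ≡ 54
40^35 ≡ 1
Hence ord(40) = 35.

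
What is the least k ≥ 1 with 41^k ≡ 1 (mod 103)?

51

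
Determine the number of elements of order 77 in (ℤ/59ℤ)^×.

0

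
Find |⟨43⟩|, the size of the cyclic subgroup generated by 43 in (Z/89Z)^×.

The order of 43 must divide φ(89) = 89 − 1 = 88 = 2^3 · 11.
Divisors of 88: 1, 2, 4, 8, 11, 22, 44, 88.
Test each divisor d:
43^1 ≡ 43
43^2 ≡ 69
43^4 ≡ 44
43^8 ≡ 67
43^11 ≡ 52
43^22 ≡ 34
43^44 ≡ 88
43^88 ≡ 1
Therefore the multiplicative order of 43 modulo 89 is 88.

88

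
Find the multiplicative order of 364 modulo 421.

420

By Lagrange's theorem, ord_421(364) divides φ(421) = 421 − 1 = 420 = 2^2 · 3 · 5 · 7.
Divisors of 420: 1, 2, 3, 4, 5, 6, 7, 10, 12, 14, 15, 20, 21, 28, 30, 35, 42, 60, 70, 84, 105, 140, 210, 420.
Check 364^d mod 421 for each divisor in increasing order:
364^1 ≡ 364 (mod 421)
364^2 ≡ 302 (mod 421)
364^3 ≡ 47 (mod 421)
364^4 ≡ 268 (mod 421)
364^5 ≡ 301 (mod 421)
364^6 ≡ 104 (mod 421)
364^7 ≡ 387 (mod 421)
364^10 ≡ 86 (mod 421)
364^12 ≡ 291 (mod 421)
364^14 ≡ 314 (mod 421)
364^15 ≡ 205 (mod 421)
364^20 ≡ 239 (mod 421)
364^21 ≡ 270 (mod 421)
364^28 ≡ 82 (mod 421)
364^30 ≡ 346 (mod 421)
364^35 ≡ 159 (mod 421)
364^42 ≡ 67 (mod 421)
364^60 ≡ 152 (mod 421)
364^70 ≡ 21 (mod 421)
364^84 ≡ 279 (mod 421)
364^105 ≡ 392 (mod 421)
364^140 ≡ 20 (mod 421)
364^210 ≡ 420 (mod 421)
364^420 ≡ 1 (mod 421) ✓
Therefore the multiplicative order of 364 modulo 421 is 420.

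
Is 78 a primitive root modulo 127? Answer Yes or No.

Yes

φ(127) = 127 − 1 = 126 = 2 · 3^2 · 7.
It suffices to check that the order of 78 is not a proper divisor of 126: compute 78^(126/q) for q ∈ {2, 3, 7}.
78^63 ≡ 126 (mod 127)  [q = 2: ≢ 1 ✓]
78^42 ≡ 19 (mod 127)  [q = 3: ≢ 1 ✓]
78^18 ≡ 32 (mod 127)  [q = 7: ≢ 1 ✓]
None equal 1, so ord_127(78) = 126: 78 is a primitive root.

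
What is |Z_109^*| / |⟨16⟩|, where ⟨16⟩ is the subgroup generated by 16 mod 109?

12

ord(16) | φ(109) = 109 − 1 = 108 = 2^2 · 3^3.
Divisors of 108: 1, 2, 3, 4, 6, 9, 12, 18, 27, 36, 54, 108.
Compute 16^d (mod 109) for the divisors d until we hit 1:
16^1 ≡ 16 (mod 109)
16^2 ≡ 38 (mod 109)
16^3 ≡ 63 (mod 109)
16^4 ≡ 27 (mod 109)
16^6 ≡ 45 (mod 109)
16^9 ≡ 1 (mod 109) ✓
So ord_109(16) = 9, hence |⟨16⟩| = 9.
[(Z/109Z)^× : ⟨16⟩] = 108/9 = 12.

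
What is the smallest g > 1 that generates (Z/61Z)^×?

φ(61) = 61 − 1 = 60 = 2^2 · 3 · 5.
g is a primitive root iff g^(60/q) ≢ 1 (mod 61) for each prime q ∈ {2, 3, 5}.
g = 2: 2^30 ≡ 60; 2^20 ≡ 47; 2^12 ≡ 9 — none is 1, so 2 is a primitive root.
The smallest primitive root modulo 61 is 2.

2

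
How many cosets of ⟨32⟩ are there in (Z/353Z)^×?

4

Since 32 ∈ (Z/353Z)^×, its order divides φ(353) = 353 − 1 = 352 = 2^5 · 11.
Divisors of 352: 1, 2, 4, 8, 11, 16, 22, 32, 44, 88, 176, 352.
Test each divisor d:
32^1 ≡ 32
32^2 ≡ 318
32^4 ≡ 166
32^8 ≡ 22
32^11 ≡ 70
32^16 ≡ 131
32^22 ≡ 311
32^32 ≡ 217
32^44 ≡ 352
32^88 ≡ 1
So ord_353(32) = 88, hence |⟨32⟩| = 88.
Index = |(Z/353Z)^×| / |⟨32⟩| = 352 / 88 = 4.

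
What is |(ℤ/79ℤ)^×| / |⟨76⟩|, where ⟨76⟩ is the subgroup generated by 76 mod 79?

The order of 76 must divide φ(79) = 79 − 1 = 78 = 2 · 3 · 13.
Divisors of 78: 1, 2, 3, 6, 13, 26, 39, 78.
Compute 76^d (mod 79) for the divisors d until we hit 1:
76^1 ≡ 76 (mod 79)
76^2 ≡ 9 (mod 79)
76^3 ≡ 52 (mod 79)
76^6 ≡ 18 (mod 79)
76^13 ≡ 55 (mod 79)
76^26 ≡ 23 (mod 79)
76^39 ≡ 1 (mod 79) ✓
So ord_79(76) = 39, hence |⟨76⟩| = 39.
[(Z/79Z)^× : ⟨76⟩] = 78/39 = 2.

2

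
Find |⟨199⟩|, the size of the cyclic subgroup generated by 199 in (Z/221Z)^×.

48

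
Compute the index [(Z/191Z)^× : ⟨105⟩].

By Lagrange's theorem, ord_191(105) divides φ(191) = 191 − 1 = 190 = 2 · 5 · 19.
Divisors of 190: 1, 2, 5, 10, 19, 38, 95, 190.
Compute 105^d (mod 191) for the divisors d until we hit 1:
105^1 ≡ 105
105^2 ≡ 138
105^5 ≡ 41
105^10 ≡ 153
105^19 ≡ 152
105^38 ≡ 184
105^95 ≡ 190
105^190 ≡ 1
The order of 105 is 190, so the subgroup it generates has 190 elements.
The index is φ(191) / ord(105) = 190 / 190 = 1.

1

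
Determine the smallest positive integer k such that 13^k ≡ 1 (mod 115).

44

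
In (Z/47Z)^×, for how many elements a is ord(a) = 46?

22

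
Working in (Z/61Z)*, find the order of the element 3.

10

ord(3) | φ(61) = 61 − 1 = 60 = 2^2 · 3 · 5.
Divisors of 60: 1, 2, 3, 4, 5, 6, 10, 12, 15, 20, 30, 60.
Evaluate successive powers at the divisors of 60:
3^1 ≡ 3 (mod 61)
3^2 ≡ 9 (mod 61)
3^3 ≡ 27 (mod 61)
3^4 ≡ 20 (mod 61)
3^5 ≡ 60 (mod 61)
3^6 ≡ 58 (mod 61)
3^10 ≡ 1 (mod 61) ✓
Hence ord(3) = 10.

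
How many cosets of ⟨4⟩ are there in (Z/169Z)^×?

2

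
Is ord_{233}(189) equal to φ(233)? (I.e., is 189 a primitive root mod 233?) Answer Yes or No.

Yes

φ(233) = 233 − 1 = 232 = 2^3 · 29.
An element g generates (Z/233Z)^× iff g^(232/q) ≢ 1 (mod 233) for each prime q ∈ {2, 29}.
189^116 ≡ 232 (mod 233)  [q = 2: ≢ 1 ✓]
189^8 ≡ 102 (mod 233)  [q = 29: ≢ 1 ✓]
All checks pass, so 189 has order 232 and is a primitive root modulo 233.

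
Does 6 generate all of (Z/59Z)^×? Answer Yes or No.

φ(59) = 59 − 1 = 58 = 2 · 29.
It suffices to check that the order of 6 is not a proper divisor of 58: compute 6^(58/q) for q ∈ {2, 29}.
6^29 ≡ 58 (mod 59)  [q = 2: ≢ 1 ✓]
6^2 ≡ 36 (mod 59)  [q = 29: ≢ 1 ✓]
None equal 1, so ord_59(6) = 58: 6 is a primitive root.

Yes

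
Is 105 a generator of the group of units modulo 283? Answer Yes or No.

No

φ(283) = 283 − 1 = 282 = 2 · 3 · 47.
An element g generates (Z/283Z)^× iff g^(282/q) ≢ 1 (mod 283) for each prime q ∈ {2, 3, 47}.
105^141 ≡ 1 (mod 283)  [q = 2: ≡ 1 ✗]
105^94 ≡ 44 (mod 283)  [q = 3: ≢ 1 ✓]
105^6 ≡ 253 (mod 283)  [q = 47: ≢ 1 ✓]
105^141 ≡ 1 shows ord(105) | 141, strictly less than φ(283); not a primitive root.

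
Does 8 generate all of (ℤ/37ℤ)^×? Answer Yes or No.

φ(37) = 37 − 1 = 36 = 2^2 · 3^2.
Test 8^(36/q) mod 37 for each prime factor q of 36:
8^18 ≡ 36 (mod 37)  [q = 2: ≢ 1 ✓]
8^12 ≡ 1 (mod 37)  [q = 3: ≡ 1 ✗]
8^12 ≡ 1 shows ord(8) | 12, strictly less than φ(37); not a primitive root.

No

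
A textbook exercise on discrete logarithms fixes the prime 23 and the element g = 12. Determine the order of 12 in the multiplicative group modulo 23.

The order of 12 must divide φ(23) = 23 − 1 = 22 = 2 · 11.
Divisors of 22: 1, 2, 11, 22.
Evaluate successive powers at the divisors of 22:
12^1 ≡ 12 (mod 23)
12^2 ≡ 6 (mod 23)
12^11 ≡ 1 (mod 23) ✓
Hence ord(12) = 11.

11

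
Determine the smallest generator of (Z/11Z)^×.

2

φ(11) = 11 − 1 = 10 = 2 · 5.
Test candidates g = 2, 3, … against the prime factors q ∈ {2, 5} of φ(11): g is a generator iff g^(10/q) ≢ 1 for every such q.
g = 2: 2^5 ≡ 10; 2^2 ≡ 4 — none is 1, so 2 is a primitive root.
The smallest primitive root modulo 11 is 2.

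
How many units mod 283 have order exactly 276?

0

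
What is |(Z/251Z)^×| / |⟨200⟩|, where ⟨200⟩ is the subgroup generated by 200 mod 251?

By Lagrange's theorem, ord_251(200) divides φ(251) = 251 − 1 = 250 = 2 · 5^3.
Divisors of 250: 1, 2, 5, 10, 25, 50, 125, 250.
Check 200^d mod 251 for each divisor in increasing order:
200^1 ≡ 200
200^2 ≡ 91
200^5 ≡ 102
200^10 ≡ 113
200^25 ≡ 250
200^50 ≡ 1
Thus |⟨200⟩| = ord(200) = 50.
[(Z/251Z)^× : ⟨200⟩] = 250/50 = 5.

5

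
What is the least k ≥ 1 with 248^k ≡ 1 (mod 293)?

ord(248) | φ(293) = 293 − 1 = 292 = 2^2 · 73.
Divisors of 292: 1, 2, 4, 73, 146, 292.
Test each divisor d:
248^1 ≡ 248
248^2 ≡ 267
248^4 ≡ 90
248^73 ≡ 138
248^146 ≡ 292
248^292 ≡ 1
So ord_293(248) = 292.

292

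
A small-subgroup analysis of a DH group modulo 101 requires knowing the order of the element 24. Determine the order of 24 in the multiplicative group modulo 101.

25

The order of 24 must divide φ(101) = 101 − 1 = 100 = 2^2 · 5^2.
Divisors of 100: 1, 2, 4, 5, 10, 20, 25, 50, 100.
Evaluate successive powers at the divisors of 100:
24^1 ≡ 24 (mod 101)
24^2 ≡ 71 (mod 101)
24^4 ≡ 92 (mod 101)
24^5 ≡ 87 (mod 101)
24^10 ≡ 95 (mod 101)
24^20 ≡ 36 (mod 101)
24^25 ≡ 1 (mod 101) ✓
So ord_101(24) = 25.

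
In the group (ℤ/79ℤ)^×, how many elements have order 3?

2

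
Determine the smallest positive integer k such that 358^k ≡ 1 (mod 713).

330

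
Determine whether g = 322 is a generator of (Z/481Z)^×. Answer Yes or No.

No

481 = 13 · 37 is a product of two distinct odd primes, so (Z/481Z)^× ≅ (Z/13Z)^× × (Z/37Z)^× is not cyclic.
No primitive root modulo 481 exists; in particular 322 is not one.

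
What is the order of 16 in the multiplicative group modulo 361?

By Lagrange's theorem, ord_361(16) divides φ(361) = φ(19^2) = 19·(19−1) = 342 = 2 · 3^2 · 19.
Divisors of 342: 1, 2, 3, 6, 9, 18, 19, 38, 57, 114, 171, 342.
Evaluate successive powers at the divisors of 342:
16^1 ≡ 16
16^2 ≡ 256
16^3 ≡ 125
16^6 ≡ 102
16^9 ≡ 115
16^18 ≡ 229
16^19 ≡ 54
16^38 ≡ 28
16^57 ≡ 68
16^114 ≡ 292
16^171 ≡ 1
The smallest such exponent is 171, so the order of 16 is 171.

171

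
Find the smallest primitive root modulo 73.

5

φ(73) = 73 − 1 = 72 = 2^3 · 3^2.
Test candidates g = 2, 3, … against the prime factors q ∈ {2, 3} of φ(73): g is a generator iff g^(72/q) ≢ 1 for every such q.
g = 2: 2^36 ≡ 1 — hits 1, so not a primitive root.
g = 3: 3^36 ≡ 1 — hits 1, so not a primitive root.
g = 4: 4^36 ≡ 1 — hits 1, so not a primitive root.
g = 5: 5^36 ≡ 72; 5^24 ≡ 8 — none is 1, so 5 is a primitive root.
So 5 is the smallest generator of (Z/73Z)^×.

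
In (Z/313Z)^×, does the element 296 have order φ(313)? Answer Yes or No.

Yes

φ(313) = 313 − 1 = 312 = 2^3 · 3 · 13.
Test 296^(312/q) mod 313 for each prime factor q of 312:
296^156 ≡ 312 (mod 313)  [q = 2: ≢ 1 ✓]
296^104 ≡ 214 (mod 313)  [q = 3: ≢ 1 ✓]
296^24 ≡ 249 (mod 313)  [q = 13: ≢ 1 ✓]
Every test exponent gives a nontrivial residue, hence 296 generates the full group.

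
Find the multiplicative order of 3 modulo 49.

ord(3) | φ(49) = φ(7^2) = 7·(7−1) = 42 = 2 · 3 · 7.
Divisors of 42: 1, 2, 3, 6, 7, 14, 21, 42.
Compute 3^d (mod 49) for the divisors d until we hit 1:
3^1 ≡ 3
3^2 ≡ 9
3^3 ≡ 27
3^6 ≡ 43
3^7 ≡ 31
3^14 ≡ 30
3^21 ≡ 48
3^42 ≡ 1
Therefore the multiplicative order of 3 modulo 49 is 42.

42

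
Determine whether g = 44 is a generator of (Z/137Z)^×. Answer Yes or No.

φ(137) = 137 − 1 = 136 = 2^3 · 17.
44 is a primitive root mod 137 iff 44^(φ(137)/q) ≢ 1 for every prime q | φ(137), i.e. q ∈ {2, 17}.
44^68 ≡ 1 (mod 137)  [q = 2: ≡ 1 ✗]
44^8 ≡ 34 (mod 137)  [q = 17: ≢ 1 ✓]
Since 44^68 ≡ 1, the order of 44 divides 68 < 136, so 44 is not a primitive root.

No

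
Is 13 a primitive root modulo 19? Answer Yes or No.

Yes

φ(19) = 19 − 1 = 18 = 2 · 3^2.
13 is a primitive root mod 19 iff 13^(φ(19)/q) ≢ 1 for every prime q | φ(19), i.e. q ∈ {2, 3}.
13^9 ≡ 18 (mod 19)  [q = 2: ≢ 1 ✓]
13^6 ≡ 11 (mod 19)  [q = 3: ≢ 1 ✓]
All checks pass, so 13 has order 18 and is a primitive root modulo 19.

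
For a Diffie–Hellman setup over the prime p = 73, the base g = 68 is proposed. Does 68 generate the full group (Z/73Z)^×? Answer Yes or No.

Yes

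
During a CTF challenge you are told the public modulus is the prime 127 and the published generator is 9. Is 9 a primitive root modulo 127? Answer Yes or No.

No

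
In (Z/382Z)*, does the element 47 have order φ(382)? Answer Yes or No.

φ(382) = φ(2)·φ(191) = 1·190 = 190 = 2 · 5 · 19.
Test 47^(190/q) mod 382 for each prime factor q of 190:
47^95 ≡ 381 (mod 382)  [q = 2: ≢ 1 ✓]
47^38 ≡ 109 (mod 382)  [q = 5: ≢ 1 ✓]
47^10 ≡ 107 (mod 382)  [q = 19: ≢ 1 ✓]
Every test exponent gives a nontrivial residue, hence 47 generates the full group.

Yes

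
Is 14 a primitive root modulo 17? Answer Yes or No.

φ(17) = 17 − 1 = 16 = 2^4.
An element g generates (Z/17Z)^× iff g^(16/q) ≢ 1 (mod 17) for each prime q ∈ {2}.
14^8 ≡ 16 (mod 17)  [q = 2: ≢ 1 ✓]
Every test exponent gives a nontrivial residue, hence 14 generates the full group.

Yes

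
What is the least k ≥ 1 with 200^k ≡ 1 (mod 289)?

Since 200 ∈ (Z/289Z)^×, its order divides φ(289) = φ(17^2) = 17·(17−1) = 272 = 2^4 · 17.
Divisors of 272: 1, 2, 4, 8, 16, 17, 34, 68, 136, 272.
Test each divisor d:
200^1 ≡ 200
200^2 ≡ 118
200^4 ≡ 52
200^8 ≡ 103
200^16 ≡ 205
200^17 ≡ 251
200^34 ≡ 288
200^68 ≡ 1
The smallest such exponent is 68, so the order of 200 is 68.

68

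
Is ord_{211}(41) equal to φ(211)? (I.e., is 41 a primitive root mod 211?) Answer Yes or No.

Yes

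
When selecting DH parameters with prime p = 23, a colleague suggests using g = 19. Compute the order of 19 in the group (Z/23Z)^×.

22

ord(19) | φ(23) = 23 − 1 = 22 = 2 · 11.
Divisors of 22: 1, 2, 11, 22.
Check 19^d mod 23 for each divisor in increasing order:
19^1 ≡ 19
19^2 ≡ 16
19^11 ≡ 22
19^22 ≡ 1
Hence ord(19) = 22.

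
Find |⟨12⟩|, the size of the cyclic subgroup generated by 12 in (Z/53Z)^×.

52

Since 12 ∈ (Z/53Z)^×, its order divides φ(53) = 53 − 1 = 52 = 2^2 · 13.
Divisors of 52: 1, 2, 4, 13, 26, 52.
Compute 12^d (mod 53) for the divisors d until we hit 1:
12^1 ≡ 12 (mod 53)
12^2 ≡ 38 (mod 53)
12^4 ≡ 13 (mod 53)
12^13 ≡ 23 (mod 53)
12^26 ≡ 52 (mod 53)
12^52 ≡ 1 (mod 53) ✓
The smallest such exponent is 52, so the order of 12 is 52.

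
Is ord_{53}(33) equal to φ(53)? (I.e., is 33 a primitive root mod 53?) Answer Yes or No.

φ(53) = 53 − 1 = 52 = 2^2 · 13.
An element g generates (Z/53Z)^× iff g^(52/q) ≢ 1 (mod 53) for each prime q ∈ {2, 13}.
33^26 ≡ 52 (mod 53)  [q = 2: ≢ 1 ✓]
33^4 ≡ 46 (mod 53)  [q = 13: ≢ 1 ✓]
Every test exponent gives a nontrivial residue, hence 33 generates the full group.

Yes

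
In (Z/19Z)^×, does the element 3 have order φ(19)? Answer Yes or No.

Yes

φ(19) = 19 − 1 = 18 = 2 · 3^2.
It suffices to check that the order of 3 is not a proper divisor of 18: compute 3^(18/q) for q ∈ {2, 3}.
3^9 ≡ 18 (mod 19)  [q = 2: ≢ 1 ✓]
3^6 ≡ 7 (mod 19)  [q = 3: ≢ 1 ✓]
None equal 1, so ord_19(3) = 18: 3 is a primitive root.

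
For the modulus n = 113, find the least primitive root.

3

φ(113) = 113 − 1 = 112 = 2^4 · 7.
Test candidates g = 2, 3, … against the prime factors q ∈ {2, 7} of φ(113): g is a generator iff g^(112/q) ≢ 1 for every such q.
g = 2: 2^56 ≡ 1 — hits 1, so not a primitive root.
g = 3: 3^56 ≡ 112; 3^16 ≡ 49 — none is 1, so 3 is a primitive root.
The smallest primitive root modulo 113 is 3.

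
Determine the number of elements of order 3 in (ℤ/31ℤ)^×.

2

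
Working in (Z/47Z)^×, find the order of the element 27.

23

Since 27 ∈ (Z/47Z)^×, its order divides φ(47) = 47 − 1 = 46 = 2 · 23.
Divisors of 46: 1, 2, 23, 46.
Test each divisor d:
27^1 ≡ 27 (mod 47)
27^2 ≡ 24 (mod 47)
27^23 ≡ 1 (mod 47) ✓
Therefore the multiplicative order of 27 modulo 47 is 23.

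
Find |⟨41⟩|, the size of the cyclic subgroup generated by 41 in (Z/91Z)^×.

12

ord(41) | φ(91) = φ(7·13) = (7−1)·(13−1) = 6·12 = 72 = 2^3 · 3^2.
Divisors of 72: 1, 2, 3, 4, 6, 8, 9, 12, 18, 24, 36, 72.
Compute 41^d (mod 91) for the divisors d until we hit 1:
41^1 ≡ 41 (mod 91)
41^2 ≡ 43 (mod 91)
41^3 ≡ 34 (mod 91)
41^4 ≡ 29 (mod 91)
41^6 ≡ 64 (mod 91)
41^8 ≡ 22 (mod 91)
41^9 ≡ 83 (mod 91)
41^12 ≡ 1 (mod 91) ✓
Hence ord(41) = 12.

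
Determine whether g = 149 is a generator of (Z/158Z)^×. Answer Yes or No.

Yes

φ(158) = φ(2)·φ(79) = 1·78 = 78 = 2 · 3 · 13.
Test 149^(78/q) mod 158 for each prime factor q of 78:
149^39 ≡ 157 (mod 158)  [q = 2: ≢ 1 ✓]
149^26 ≡ 55 (mod 158)  [q = 3: ≢ 1 ✓]
149^6 ≡ 87 (mod 158)  [q = 13: ≢ 1 ✓]
All checks pass, so 149 has order 78 and is a primitive root modulo 158.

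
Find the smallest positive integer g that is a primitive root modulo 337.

10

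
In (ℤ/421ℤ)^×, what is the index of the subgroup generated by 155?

The order of 155 must divide φ(421) = 421 − 1 = 420 = 2^2 · 3 · 5 · 7.
Divisors of 420: 1, 2, 3, 4, 5, 6, 7, 10, 12, 14, 15, 20, 21, 28, 30, 35, 42, 60, 70, 84, 105, 140, 210, 420.
Check 155^d mod 421 for each divisor in increasing order:
155^1 ≡ 155 (mod 421)
155^2 ≡ 28 (mod 421)
155^3 ≡ 130 (mod 421)
155^4 ≡ 363 (mod 421)
155^5 ≡ 272 (mod 421)
155^6 ≡ 60 (mod 421)
155^7 ≡ 38 (mod 421)
155^10 ≡ 309 (mod 421)
155^12 ≡ 232 (mod 421)
155^14 ≡ 181 (mod 421)
155^15 ≡ 269 (mod 421)
155^20 ≡ 335 (mod 421)
155^21 ≡ 142 (mod 421)
155^28 ≡ 344 (mod 421)
155^30 ≡ 370 (mod 421)
155^35 ≡ 21 (mod 421)
155^42 ≡ 377 (mod 421)
155^60 ≡ 75 (mod 421)
155^70 ≡ 20 (mod 421)
155^84 ≡ 252 (mod 421)
155^105 ≡ 420 (mod 421)
155^140 ≡ 400 (mod 421)
155^210 ≡ 1 (mod 421) ✓
Thus |⟨155⟩| = ord(155) = 210.
Index = |(Z/421Z)^×| / |⟨155⟩| = 420 / 210 = 2.

2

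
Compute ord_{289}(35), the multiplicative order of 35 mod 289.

The order of 35 must divide φ(289) = φ(17^2) = 17·(17−1) = 272 = 2^4 · 17.
Divisors of 272: 1, 2, 4, 8, 16, 17, 34, 68, 136, 272.
Evaluate successive powers at the divisors of 272:
35^1 ≡ 35 (mod 289)
35^2 ≡ 69 (mod 289)
35^4 ≡ 137 (mod 289)
35^8 ≡ 273 (mod 289)
35^16 ≡ 256 (mod 289)
35^17 ≡ 1 (mod 289) ✓
Hence ord(35) = 17.

17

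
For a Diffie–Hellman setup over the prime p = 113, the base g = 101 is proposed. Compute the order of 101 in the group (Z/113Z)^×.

ord(101) | φ(113) = 113 − 1 = 112 = 2^4 · 7.
Divisors of 112: 1, 2, 4, 7, 8, 14, 16, 28, 56, 112.
Check 101^d mod 113 for each divisor in increasing order:
101^1 ≡ 101 (mod 113)
101^2 ≡ 31 (mod 113)
101^4 ≡ 57 (mod 113)
101^7 ≡ 40 (mod 113)
101^8 ≡ 85 (mod 113)
101^14 ≡ 18 (mod 113)
101^16 ≡ 106 (mod 113)
101^28 ≡ 98 (mod 113)
101^56 ≡ 112 (mod 113)
101^112 ≡ 1 (mod 113) ✓
So ord_113(101) = 112.

112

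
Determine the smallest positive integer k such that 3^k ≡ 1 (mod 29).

28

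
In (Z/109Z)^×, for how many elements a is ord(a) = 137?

0

φ(109) = 109 − 1 = 108 = 2^2 · 3^3.
Since (Z/109Z)^× is cyclic of order 108, the number of elements of order d is φ(d) when d | 108 and 0 otherwise.
137 does not divide 108, so no element of (Z/109Z)^× has order 137.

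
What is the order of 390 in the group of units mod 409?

ord(390) | φ(409) = 409 − 1 = 408 = 2^3 · 3 · 17.
Divisors of 408: 1, 2, 3, 4, 6, 8, 12, 17, 24, 34, 51, 68, 102, 136, 204, 408.
Test each divisor d:
390^1 ≡ 390 (mod 409)
390^2 ≡ 361 (mod 409)
390^3 ≡ 94 (mod 409)
390^4 ≡ 259 (mod 409)
390^6 ≡ 247 (mod 409)
390^8 ≡ 5 (mod 409)
390^12 ≡ 68 (mod 409)
390^17 ≡ 343 (mod 409)
390^24 ≡ 125 (mod 409)
390^34 ≡ 266 (mod 409)
390^51 ≡ 31 (mod 409)
390^68 ≡ 408 (mod 409)
390^102 ≡ 143 (mod 409)
390^136 ≡ 1 (mod 409) ✓
Therefore the multiplicative order of 390 modulo 409 is 136.

136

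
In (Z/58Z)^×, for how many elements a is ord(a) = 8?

0

φ(58) = φ(2)·φ(29) = 1·28 = 28 = 2^2 · 7.
(Z/58Z)^× is cyclic (|G| = 28); a cyclic group of order m has exactly φ(d) elements of each order d | m, and none otherwise.
Here 28 is not a multiple of 8, so there are no elements of order 8.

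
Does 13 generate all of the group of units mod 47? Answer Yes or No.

Yes

φ(47) = 47 − 1 = 46 = 2 · 23.
13 is a primitive root mod 47 iff 13^(φ(47)/q) ≢ 1 for every prime q | φ(47), i.e. q ∈ {2, 23}.
13^23 ≡ 46 (mod 47)  [q = 2: ≢ 1 ✓]
13^2 ≡ 28 (mod 47)  [q = 23: ≢ 1 ✓]
Every test exponent gives a nontrivial residue, hence 13 generates the full group.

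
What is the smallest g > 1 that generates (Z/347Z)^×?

φ(347) = 347 − 1 = 346 = 2 · 173.
g is a primitive root iff g^(346/q) ≢ 1 (mod 347) for each prime q ∈ {2, 173}.
g = 2: 2^173 ≡ 346; 2^2 ≡ 4 — none is 1, so 2 is a primitive root.
Hence the least primitive root of 347 is 2.

2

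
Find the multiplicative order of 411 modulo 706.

11

ord(411) | φ(706) = φ(2)·φ(353) = 1·352 = 352 = 2^5 · 11.
Divisors of 352: 1, 2, 4, 8, 11, 16, 22, 32, 44, 88, 176, 352.
Compute 411^d (mod 706) for the divisors d until we hit 1:
411^1 ≡ 411 (mod 706)
411^2 ≡ 187 (mod 706)
411^4 ≡ 375 (mod 706)
411^8 ≡ 131 (mod 706)
411^11 ≡ 1 (mod 706) ✓
Hence ord(411) = 11.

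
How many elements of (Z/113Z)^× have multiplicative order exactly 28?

12

φ(113) = 113 − 1 = 112 = 2^4 · 7.
In a cyclic group of order 112, there are φ(d) elements of order d for each divisor d of 112, and zero for non-divisors.
28 = 2^2 · 7 divides 112, and φ(28) = 12.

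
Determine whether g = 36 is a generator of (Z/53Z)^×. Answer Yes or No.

No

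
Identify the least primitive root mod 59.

2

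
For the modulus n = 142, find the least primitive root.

7

φ(142) = φ(2)·φ(71) = 1·70 = 70 = 2 · 5 · 7.
g is a primitive root iff g^(70/q) ≢ 1 (mod 142) for each prime q ∈ {2, 5, 7}.
g = 2: gcd(2, 142) = 2 > 1, not a unit — skip.
g = 3: 3^35 ≡ 1 — hits 1, so not a primitive root.
g = 4: gcd(4, 142) = 2 > 1, not a unit — skip.
g = 5: 5^35 ≡ 1 — hits 1, so not a primitive root.
g = 6: gcd(6, 142) = 2 > 1, not a unit — skip.
g = 7: 7^35 ≡ 141; 7^14 ≡ 125; 7^10 ≡ 45 — none is 1, so 7 is a primitive root.
The smallest primitive root modulo 142 is 7.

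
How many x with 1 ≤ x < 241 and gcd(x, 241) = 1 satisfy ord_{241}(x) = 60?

16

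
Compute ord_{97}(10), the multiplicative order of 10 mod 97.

Since 10 ∈ (Z/97Z)^×, its order divides φ(97) = 97 − 1 = 96 = 2^5 · 3.
Divisors of 96: 1, 2, 3, 4, 6, 8, 12, 16, 24, 32, 48, 96.
Test each divisor d:
10^1 ≡ 10 (mod 97)
10^2 ≡ 3 (mod 97)
10^3 ≡ 30 (mod 97)
10^4 ≡ 9 (mod 97)
10^6 ≡ 27 (mod 97)
10^8 ≡ 81 (mod 97)
10^12 ≡ 50 (mod 97)
10^16 ≡ 62 (mod 97)
10^24 ≡ 75 (mod 97)
10^32 ≡ 61 (mod 97)
10^48 ≡ 96 (mod 97)
10^96 ≡ 1 (mod 97) ✓
The smallest such exponent is 96, so the order of 10 is 96.

96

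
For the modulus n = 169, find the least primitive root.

φ(169) = φ(13^2) = 13·(13−1) = 156 = 2^2 · 3 · 13.
Test candidates g = 2, 3, … against the prime factors q ∈ {2, 3, 13} of φ(169): g is a generator iff g^(156/q) ≢ 1 for every such q.
g = 2: 2^78 ≡ 168; 2^52 ≡ 146; 2^12 ≡ 40 — none is 1, so 2 is a primitive root.
So 2 is the smallest generator of (Z/169Z)^×.

2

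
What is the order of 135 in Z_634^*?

158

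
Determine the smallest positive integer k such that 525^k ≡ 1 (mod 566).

282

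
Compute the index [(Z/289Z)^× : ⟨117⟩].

Since 117 ∈ (Z/289Z)^×, its order divides φ(289) = φ(17^2) = 17·(17−1) = 272 = 2^4 · 17.
Divisors of 272: 1, 2, 4, 8, 16, 17, 34, 68, 136, 272.
Check 117^d mod 289 for each divisor in increasing order:
117^1 ≡ 117 (mod 289)
117^2 ≡ 106 (mod 289)
117^4 ≡ 254 (mod 289)
117^8 ≡ 69 (mod 289)
117^16 ≡ 137 (mod 289)
117^17 ≡ 134 (mod 289)
117^34 ≡ 38 (mod 289)
117^68 ≡ 288 (mod 289)
117^136 ≡ 1 (mod 289) ✓
So ord_289(117) = 136, hence |⟨117⟩| = 136.
The index is φ(289) / ord(117) = 272 / 136 = 2.

2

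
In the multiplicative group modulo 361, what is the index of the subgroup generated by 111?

By Lagrange's theorem, ord_361(111) divides φ(361) = φ(19^2) = 19·(19−1) = 342 = 2 · 3^2 · 19.
Divisors of 342: 1, 2, 3, 6, 9, 18, 19, 38, 57, 114, 171, 342.
Check 111^d mod 361 for each divisor in increasing order:
111^1 ≡ 111 (mod 361)
111^2 ≡ 47 (mod 361)
111^3 ≡ 163 (mod 361)
111^6 ≡ 216 (mod 361)
111^9 ≡ 191 (mod 361)
111^18 ≡ 20 (mod 361)
111^19 ≡ 54 (mod 361)
111^38 ≡ 28 (mod 361)
111^57 ≡ 68 (mod 361)
111^114 ≡ 292 (mod 361)
111^171 ≡ 1 (mod 361) ✓
The order of 111 is 171, so the subgroup it generates has 171 elements.
[(Z/361Z)^× : ⟨111⟩] = 342/171 = 2.

2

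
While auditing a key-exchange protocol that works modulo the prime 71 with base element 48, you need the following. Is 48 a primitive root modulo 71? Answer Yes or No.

φ(71) = 71 − 1 = 70 = 2 · 5 · 7.
It suffices to check that the order of 48 is not a proper divisor of 70: compute 48^(70/q) for q ∈ {2, 5, 7}.
48^35 ≡ 1 (mod 71)  [q = 2: ≡ 1 ✗]
48^14 ≡ 1 (mod 71)  [q = 5: ≡ 1 ✗]
48^10 ≡ 45 (mod 71)  [q = 7: ≢ 1 ✓]
Since 48^35 ≡ 1, the order of 48 divides 35 < 70, so 48 is not a primitive root.

No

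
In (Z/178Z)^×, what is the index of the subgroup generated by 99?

2

Since 99 ∈ (Z/178Z)^×, its order divides φ(178) = φ(2)·φ(89) = 1·88 = 88 = 2^3 · 11.
Divisors of 88: 1, 2, 4, 8, 11, 22, 44, 88.
Test each divisor d:
99^1 ≡ 99 (mod 178)
99^2 ≡ 11 (mod 178)
99^4 ≡ 121 (mod 178)
99^8 ≡ 45 (mod 178)
99^11 ≡ 55 (mod 178)
99^22 ≡ 177 (mod 178)
99^44 ≡ 1 (mod 178) ✓
Thus |⟨99⟩| = ord(99) = 44.
The index is φ(178) / ord(99) = 88 / 44 = 2.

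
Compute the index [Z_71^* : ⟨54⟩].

By Lagrange's theorem, ord_71(54) divides φ(71) = 71 − 1 = 70 = 2 · 5 · 7.
Divisors of 70: 1, 2, 5, 7, 10, 14, 35, 70.
Evaluate successive powers at the divisors of 70:
54^1 ≡ 54
54^2 ≡ 5
54^5 ≡ 1
The order of 54 is 5, so the subgroup it generates has 5 elements.
Index = |(Z/71Z)^×| / |⟨54⟩| = 70 / 5 = 14.

14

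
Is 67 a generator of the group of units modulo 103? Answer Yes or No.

φ(103) = 103 − 1 = 102 = 2 · 3 · 17.
Test 67^(102/q) mod 103 for each prime factor q of 102:
67^51 ≡ 102 (mod 103)  [q = 2: ≢ 1 ✓]
67^34 ≡ 56 (mod 103)  [q = 3: ≢ 1 ✓]
67^6 ≡ 9 (mod 103)  [q = 17: ≢ 1 ✓]
None equal 1, so ord_103(67) = 102: 67 is a primitive root.

Yes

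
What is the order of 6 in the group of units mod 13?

The order of 6 must divide φ(13) = 13 − 1 = 12 = 2^2 · 3.
Divisors of 12: 1, 2, 3, 4, 6, 12.
Evaluate successive powers at the divisors of 12:
6^1 ≡ 6
6^2 ≡ 10
6^3 ≡ 8
6^4 ≡ 9
6^6 ≡ 12
6^12 ≡ 1
So ord_13(6) = 12.

12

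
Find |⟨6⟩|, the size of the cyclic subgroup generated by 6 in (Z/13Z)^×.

12

The order of 6 must divide φ(13) = 13 − 1 = 12 = 2^2 · 3.
Divisors of 12: 1, 2, 3, 4, 6, 12.
Compute 6^d (mod 13) for the divisors d until we hit 1:
6^1 ≡ 6 (mod 13)
6^2 ≡ 10 (mod 13)
6^3 ≡ 8 (mod 13)
6^4 ≡ 9 (mod 13)
6^6 ≡ 12 (mod 13)
6^12 ≡ 1 (mod 13) ✓
Therefore the multiplicative order of 6 modulo 13 is 12.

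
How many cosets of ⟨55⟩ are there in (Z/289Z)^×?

4

By Lagrange's theorem, ord_289(55) divides φ(289) = φ(17^2) = 17·(17−1) = 272 = 2^4 · 17.
Divisors of 272: 1, 2, 4, 8, 16, 17, 34, 68, 136, 272.
Evaluate successive powers at the divisors of 272:
55^1 ≡ 55 (mod 289)
55^2 ≡ 135 (mod 289)
55^4 ≡ 18 (mod 289)
55^8 ≡ 35 (mod 289)
55^16 ≡ 69 (mod 289)
55^17 ≡ 38 (mod 289)
55^34 ≡ 288 (mod 289)
55^68 ≡ 1 (mod 289) ✓
So ord_289(55) = 68, hence |⟨55⟩| = 68.
The index is φ(289) / ord(55) = 272 / 68 = 4.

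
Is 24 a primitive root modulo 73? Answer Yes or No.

No

φ(73) = 73 − 1 = 72 = 2^3 · 3^2.
An element g generates (Z/73Z)^× iff g^(72/q) ≢ 1 (mod 73) for each prime q ∈ {2, 3}.
24^36 ≡ 1 (mod 73)  [q = 2: ≡ 1 ✗]
24^24 ≡ 1 (mod 73)  [q = 3: ≡ 1 ✗]
24^36 ≡ 1 shows ord(24) | 36, strictly less than φ(73); not a primitive root.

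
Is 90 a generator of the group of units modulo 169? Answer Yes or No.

No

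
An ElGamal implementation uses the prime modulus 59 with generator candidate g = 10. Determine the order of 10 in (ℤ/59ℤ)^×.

The order of 10 must divide φ(59) = 59 − 1 = 58 = 2 · 29.
Divisors of 58: 1, 2, 29, 58.
Compute 10^d (mod 59) for the divisors d until we hit 1:
10^1 ≡ 10 (mod 59)
10^2 ≡ 41 (mod 59)
10^29 ≡ 58 (mod 59)
10^58 ≡ 1 (mod 59) ✓
The smallest such exponent is 58, so the order of 10 is 58.

58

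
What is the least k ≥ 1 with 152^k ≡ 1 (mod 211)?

210

By Lagrange's theorem, ord_211(152) divides φ(211) = 211 − 1 = 210 = 2 · 3 · 5 · 7.
Divisors of 210: 1, 2, 3, 5, 6, 7, 10, 14, 15, 21, 30, 35, 42, 70, 105, 210.
Check 152^d mod 211 for each divisor in increasing order:
152^1 ≡ 152
152^2 ≡ 105
152^3 ≡ 135
152^5 ≡ 38
152^6 ≡ 79
152^7 ≡ 192
152^10 ≡ 178
152^14 ≡ 150
152^15 ≡ 12
152^21 ≡ 104
152^30 ≡ 144
152^35 ≡ 197
152^42 ≡ 55
152^70 ≡ 196
152^105 ≡ 210
152^210 ≡ 1
So ord_211(152) = 210.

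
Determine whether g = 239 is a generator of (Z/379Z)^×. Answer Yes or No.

No

φ(379) = 379 − 1 = 378 = 2 · 3^3 · 7.
An element g generates (Z/379Z)^× iff g^(378/q) ≢ 1 (mod 379) for each prime q ∈ {2, 3, 7}.
239^189 ≡ 1 (mod 379)  [q = 2: ≡ 1 ✗]
239^126 ≡ 327 (mod 379)  [q = 3: ≢ 1 ✓]
239^54 ≡ 1 (mod 379)  [q = 7: ≡ 1 ✗]
239^189 ≡ 1 shows ord(239) | 189, strictly less than φ(379); not a primitive root.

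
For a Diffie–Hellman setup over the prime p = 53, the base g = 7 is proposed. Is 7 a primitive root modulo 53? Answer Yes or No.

φ(53) = 53 − 1 = 52 = 2^2 · 13.
Test 7^(52/q) mod 53 for each prime factor q of 52:
7^26 ≡ 1 (mod 53)  [q = 2: ≡ 1 ✗]
7^4 ≡ 16 (mod 53)  [q = 13: ≢ 1 ✓]
7^26 ≡ 1 shows ord(7) | 26, strictly less than φ(53); not a primitive root.

No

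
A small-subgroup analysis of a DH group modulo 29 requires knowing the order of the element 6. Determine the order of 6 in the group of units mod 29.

Since 6 ∈ (Z/29Z)^×, its order divides φ(29) = 29 − 1 = 28 = 2^2 · 7.
Divisors of 28: 1, 2, 4, 7, 14, 28.
Evaluate successive powers at the divisors of 28:
6^1 ≡ 6 (mod 29)
6^2 ≡ 7 (mod 29)
6^4 ≡ 20 (mod 29)
6^7 ≡ 28 (mod 29)
6^14 ≡ 1 (mod 29) ✓
The smallest such exponent is 14, so the order of 6 is 14.

14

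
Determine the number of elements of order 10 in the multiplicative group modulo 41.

φ(41) = 41 − 1 = 40 = 2^3 · 5.
In a cyclic group of order 40, there are φ(d) elements of order d for each divisor d of 40, and zero for non-divisors.
10 = 2 · 5 divides 40, and φ(10) = 4.

4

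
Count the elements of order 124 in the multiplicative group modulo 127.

0

φ(127) = 127 − 1 = 126 = 2 · 3^2 · 7.
In a cyclic group of order 126, there are φ(d) elements of order d for each divisor d of 126, and zero for non-divisors.
124 does not divide 126, so no element of (Z/127Z)^× has order 124.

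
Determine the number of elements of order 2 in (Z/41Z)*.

φ(41) = 41 − 1 = 40 = 2^3 · 5.
(Z/41Z)^× is cyclic (|G| = 40); a cyclic group of order m has exactly φ(d) elements of each order d | m, and none otherwise.
2 | 40, and φ(2) = 2 − 1 = 1.

1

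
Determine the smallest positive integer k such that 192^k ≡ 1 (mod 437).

198

Since 192 ∈ (Z/437Z)^×, its order divides φ(437) = φ(19·23) = (19−1)·(23−1) = 18·22 = 396 = 2^2 · 3^2 · 11.
Divisors of 396: 1, 2, 3, 4, 6, 9, 11, 12, 18, 22, 33, 36, 44, 66, 99, 132, 198, 396.
Check 192^d mod 437 for each divisor in increasing order:
192^1 ≡ 192 (mod 437)
192^2 ≡ 156 (mod 437)
192^3 ≡ 236 (mod 437)
192^4 ≡ 301 (mod 437)
192^6 ≡ 197 (mod 437)
192^9 ≡ 170 (mod 437)
192^11 ≡ 300 (mod 437)
192^12 ≡ 353 (mod 437)
192^18 ≡ 58 (mod 437)
192^22 ≡ 415 (mod 437)
192^33 ≡ 392 (mod 437)
192^36 ≡ 305 (mod 437)
192^44 ≡ 47 (mod 437)
192^66 ≡ 277 (mod 437)
192^99 ≡ 208 (mod 437)
192^132 ≡ 254 (mod 437)
192^198 ≡ 1 (mod 437) ✓
Therefore the multiplicative order of 192 modulo 437 is 198.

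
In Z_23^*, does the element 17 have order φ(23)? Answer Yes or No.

φ(23) = 23 − 1 = 22 = 2 · 11.
It suffices to check that the order of 17 is not a proper divisor of 22: compute 17^(22/q) for q ∈ {2, 11}.
17^11 ≡ 22 (mod 23)  [q = 2: ≢ 1 ✓]
17^2 ≡ 13 (mod 23)  [q = 11: ≢ 1 ✓]
Every test exponent gives a nontrivial residue, hence 17 generates the full group.

Yes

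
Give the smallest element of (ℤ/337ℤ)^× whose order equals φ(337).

φ(337) = 337 − 1 = 336 = 2^4 · 3 · 7.
Test candidates g = 2, 3, … against the prime factors q ∈ {2, 3, 7} of φ(337): g is a generator iff g^(336/q) ≢ 1 for every such q.
g = 2: 2^168 ≡ 1 — hits 1, so not a primitive root.
g = 3: 3^168 ≡ 1 — hits 1, so not a primitive root.
g = 4: 4^168 ≡ 1 — hits 1, so not a primitive root.
g = 5: 5^168 ≡ 336; 5^112 ≡ 1 — hits 1, so not a primitive root.
g = 6: 6^168 ≡ 1 — hits 1, so not a primitive root.
g = 7: 7^168 ≡ 1 — hits 1, so not a primitive root.
g = 8: 8^168 ≡ 1 — hits 1, so not a primitive root.
g = 9: 9^168 ≡ 1 — hits 1, so not a primitive root.
g = 10: 10^168 ≡ 336; 10^112 ≡ 128; 10^48 ≡ 175 — none is 1, so 10 is a primitive root.
The smallest primitive root modulo 337 is 10.

10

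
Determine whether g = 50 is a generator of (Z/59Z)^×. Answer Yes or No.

Yes

φ(59) = 59 − 1 = 58 = 2 · 29.
50 is a primitive root mod 59 iff 50^(φ(59)/q) ≢ 1 for every prime q | φ(59), i.e. q ∈ {2, 29}.
50^29 ≡ 58 (mod 59)  [q = 2: ≢ 1 ✓]
50^2 ≡ 22 (mod 59)  [q = 29: ≢ 1 ✓]
All checks pass, so 50 has order 58 and is a primitive root modulo 59.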